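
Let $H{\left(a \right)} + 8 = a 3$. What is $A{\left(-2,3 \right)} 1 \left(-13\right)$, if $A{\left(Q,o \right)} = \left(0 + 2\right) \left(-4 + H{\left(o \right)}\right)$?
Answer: $78$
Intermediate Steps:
$H{\left(a \right)} = -8 + 3 a$ ($H{\left(a \right)} = -8 + a 3 = -8 + 3 a$)
$A{\left(Q,o \right)} = -24 + 6 o$ ($A{\left(Q,o \right)} = \left(0 + 2\right) \left(-4 + \left(-8 + 3 o\right)\right) = 2 \left(-12 + 3 o\right) = -24 + 6 o$)
$A{\left(-2,3 \right)} 1 \left(-13\right) = \left(-24 + 6 \cdot 3\right) 1 \left(-13\right) = \left(-24 + 18\right) 1 \left(-13\right) = \left(-6\right) 1 \left(-13\right) = \left(-6\right) \left(-13\right) = 78$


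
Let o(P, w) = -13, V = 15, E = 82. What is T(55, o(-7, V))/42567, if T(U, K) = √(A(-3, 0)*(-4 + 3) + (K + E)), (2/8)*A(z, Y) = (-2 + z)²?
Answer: I*√31/42567 ≈ 0.0001308*I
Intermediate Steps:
A(z, Y) = 4*(-2 + z)²
T(U, K) = √(-18 + K) (T(U, K) = √((4*(-2 - 3)²)*(-4 + 3) + (K + 82)) = √((4*(-5)²)*(-1) + (82 + K)) = √((4*25)*(-1) + (82 + K)) = √(100*(-1) + (82 + K)) = √(-100 + (82 + K)) = √(-18 + K))
T(55, o(-7, V))/42567 = √(-18 - 13)/42567 = √(-31)*(1/42567) = (I*√31)*(1/42567) = I*√31/42567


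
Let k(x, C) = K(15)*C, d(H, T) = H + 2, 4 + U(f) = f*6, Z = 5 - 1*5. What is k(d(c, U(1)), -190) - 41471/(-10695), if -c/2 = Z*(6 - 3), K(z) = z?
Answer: -30439279/10695 ≈ -2846.1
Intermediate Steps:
Z = 0 (Z = 5 - 5 = 0)
U(f) = -4 + 6*f (U(f) = -4 + f*6 = -4 + 6*f)
c = 0 (c = -0*(6 - 3) = -0*3 = -2*0 = 0)
d(H, T) = 2 + H
k(x, C) = 15*C
k(d(c, U(1)), -190) - 41471/(-10695) = 15*(-190) - 41471/(-10695) = -2850 - 41471*(-1/10695) = -2850 + 41471/10695 = -30439279/10695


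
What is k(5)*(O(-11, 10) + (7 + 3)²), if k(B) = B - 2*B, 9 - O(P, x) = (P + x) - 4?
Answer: -570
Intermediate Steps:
O(P, x) = 13 - P - x (O(P, x) = 9 - ((P + x) - 4) = 9 - (-4 + P + x) = 9 + (4 - P - x) = 13 - P - x)
k(B) = -B
k(5)*(O(-11, 10) + (7 + 3)²) = (-1*5)*((13 - 1*(-11) - 1*10) + (7 + 3)²) = -5*((13 + 11 - 10) + 10²) = -5*(14 + 100) = -5*114 = -570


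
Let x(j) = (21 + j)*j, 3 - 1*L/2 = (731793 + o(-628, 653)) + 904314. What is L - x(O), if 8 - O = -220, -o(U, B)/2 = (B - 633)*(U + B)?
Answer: -3326980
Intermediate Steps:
o(U, B) = -2*(-633 + B)*(B + U) (o(U, B) = -2*(B - 633)*(U + B) = -2*(-633 + B)*(B + U))
O = 228 (O = 8 - 1*(-220) = 8 + 220 = 228)
L = -3270208 (L = 6 - 2*((731793 + (-2*653² + 1266*653 + 1266*(-628) - 2*653*(-628))) + 904314) = 6 - 2*((731793 + (-2*426409 + 826698 - 795048 + 820168)) + 904314) = 6 - 2*((731793 + (-852818 + 826698 - 795048 + 820168)) + 904314) = 6 - 2*((731793 - 1000) + 904314) = 6 - 2*(730793 + 904314) = 6 - 2*1635107 = 6 - 3270214 = -3270208)
x(j) = j*(21 + j)
L - x(O) = -3270208 - 228*(21 + 228) = -3270208 - 228*249 = -3270208 - 1*56772 = -3270208 - 56772 = -3326980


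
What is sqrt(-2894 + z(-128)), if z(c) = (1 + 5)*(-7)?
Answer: 2*I*sqrt(734) ≈ 54.185*I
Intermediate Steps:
z(c) = -42 (z(c) = 6*(-7) = -42)
sqrt(-2894 + z(-128)) = sqrt(-2894 - 42) = sqrt(-2936) = 2*I*sqrt(734)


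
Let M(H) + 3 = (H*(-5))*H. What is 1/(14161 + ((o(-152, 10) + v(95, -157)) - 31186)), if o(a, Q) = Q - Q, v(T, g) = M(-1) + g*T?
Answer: -1/31948 ≈ -3.1301e-5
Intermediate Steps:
M(H) = -3 - 5*H² (M(H) = -3 + (H*(-5))*H = -3 + (-5*H)*H = -3 - 5*H²)
v(T, g) = -8 + T*g (v(T, g) = (-3 - 5*(-1)²) + g*T = (-3 - 5*1) + T*g = (-3 - 5) + T*g = -8 + T*g)
o(a, Q) = 0
1/(14161 + ((o(-152, 10) + v(95, -157)) - 31186)) = 1/(14161 + ((0 + (-8 + 95*(-157))) - 31186)) = 1/(14161 + ((0 + (-8 - 14915)) - 31186)) = 1/(14161 + ((0 - 14923) - 31186)) = 1/(14161 + (-14923 - 31186)) = 1/(14161 - 46109) = 1/(-31948) = -1/31948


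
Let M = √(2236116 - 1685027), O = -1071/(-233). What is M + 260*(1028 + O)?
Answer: 62554700/233 + √551089 ≈ 2.6922e+5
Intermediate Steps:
O = 1071/233 (O = -1071*(-1/233) = 1071/233 ≈ 4.5966)
M = √551089 ≈ 742.35
M + 260*(1028 + O) = √551089 + 260*(1028 + 1071/233) = √551089 + 260*(240595/233) = √551089 + 62554700/233 = 62554700/233 + √551089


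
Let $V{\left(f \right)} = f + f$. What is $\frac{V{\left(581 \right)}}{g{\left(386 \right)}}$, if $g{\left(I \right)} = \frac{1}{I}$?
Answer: $448532$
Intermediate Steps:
$V{\left(f \right)} = 2 f$
$\frac{V{\left(581 \right)}}{g{\left(386 \right)}} = \frac{2 \cdot 581}{\frac{1}{386}} = 1162 \frac{1}{\frac{1}{386}} = 1162 \cdot 386 = 448532$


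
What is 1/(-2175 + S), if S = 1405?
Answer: -1/770 ≈ -0.0012987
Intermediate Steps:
1/(-2175 + S) = 1/(-2175 + 1405) = 1/(-770) = -1/770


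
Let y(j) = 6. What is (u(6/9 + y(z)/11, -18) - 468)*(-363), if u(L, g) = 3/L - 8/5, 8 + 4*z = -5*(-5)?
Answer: 1356531/8 ≈ 1.6957e+5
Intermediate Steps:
z = 17/4 (z = -2 + (-5*(-5))/4 = -2 + (¼)*25 = -2 + 25/4 = 17/4 ≈ 4.2500)
u(L, g) = -8/5 + 3/L (u(L, g) = 3/L - 8*⅕ = 3/L - 8/5 = -8/5 + 3/L)
(u(6/9 + y(z)/11, -18) - 468)*(-363) = ((-8/5 + 3/(6/9 + 6/11)) - 468)*(-363) = ((-8/5 + 3/(6*(⅑) + 6*(1/11))) - 468)*(-363) = ((-8/5 + 3/(⅔ + 6/11)) - 468)*(-363) = ((-8/5 + 3/(40/33)) - 468)*(-363) = ((-8/5 + 3*(33/40)) - 468)*(-363) = ((-8/5 + 99/40) - 468)*(-363) = (7/8 - 468)*(-363) = -3737/8*(-363) = 1356531/8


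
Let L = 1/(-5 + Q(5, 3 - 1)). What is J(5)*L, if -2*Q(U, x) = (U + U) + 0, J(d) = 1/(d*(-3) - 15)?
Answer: 1/300 ≈ 0.0033333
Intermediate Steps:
J(d) = 1/(-15 - 3*d) (J(d) = 1/(-3*d - 15) = 1/(-15 - 3*d))
Q(U, x) = -U (Q(U, x) = -((U + U) + 0)/2 = -(2*U + 0)/2 = -U)
L = -⅒ (L = 1/(-5 - 1*5) = 1/(-5 - 5) = 1/(-10) = -⅒ ≈ -0.10000)
J(5)*L = -1/(15 + 3*5)*(-⅒) = -1/(15 + 15)*(-⅒) = -1/30*(-⅒) = 1/300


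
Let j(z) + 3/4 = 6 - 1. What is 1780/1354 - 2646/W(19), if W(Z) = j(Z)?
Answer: -7150238/11509 ≈ -621.27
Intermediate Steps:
j(z) = 17/4 (j(z) = -¾ + (6 - 1) = -¾ + 5 = 17/4)
W(Z) = 17/4
1780/1354 - 2646/W(19) = 1780/1354 - 2646/17/4 = 1780*(1/1354) - 2646*4/17 = 890/677 - 10584/17 = -7150238/11509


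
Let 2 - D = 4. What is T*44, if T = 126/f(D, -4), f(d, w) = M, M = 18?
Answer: 308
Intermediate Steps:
D = -2 (D = 2 - 1*4 = 2 - 4 = -2)
f(d, w) = 18
T = 7 (T = 126/18 = 126*(1/18) = 7)
T*44 = 7*44 = 308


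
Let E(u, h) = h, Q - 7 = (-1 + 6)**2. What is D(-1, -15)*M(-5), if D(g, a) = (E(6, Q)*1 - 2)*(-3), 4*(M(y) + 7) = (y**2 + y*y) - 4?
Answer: -405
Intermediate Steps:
Q = 32 (Q = 7 + (-1 + 6)**2 = 7 + 5**2 = 7 + 25 = 32)
M(y) = -8 + y**2/2 (M(y) = -7 + ((y**2 + y*y) - 4)/4 = -7 + ((y**2 + y**2) - 4)/4 = -7 + (2*y**2 - 4)/4 = -7 + (-4 + 2*y**2)/4 = -7 + (-1 + y**2/2) = -8 + y**2/2)
D(g, a) = -90 (D(g, a) = (32*1 - 2)*(-3) = (32 - 2)*(-3) = 30*(-3) = -90)
D(-1, -15)*M(-5) = -90*(-8 + (1/2)*(-5)**2) = -90*(-8 + (1/2)*25) = -90*(-8 + 25/2) = -90*9/2 = -405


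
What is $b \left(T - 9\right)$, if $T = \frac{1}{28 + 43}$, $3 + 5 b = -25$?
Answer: $\frac{17864}{355} \approx 50.321$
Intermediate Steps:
$b = - \frac{28}{5}$ ($b = - \frac{3}{5} + \frac{1}{5} \left(-25\right) = - \frac{3}{5} - 5 = - \frac{28}{5} \approx -5.6$)
$T = \frac{1}{71} \approx 0.014085$
$b \left(T - 9\right) = - \frac{28 \left(\frac{1}{71} - 9\right)}{5} = \left(- \frac{28}{5}\right) \left(- \frac{638}{71}\right) = \frac{17864}{355}$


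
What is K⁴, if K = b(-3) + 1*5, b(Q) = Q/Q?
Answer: 1296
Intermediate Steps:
b(Q) = 1
K = 6 (K = 1 + 1*5 = 1 + 5 = 6)
K⁴ = 6⁴ = 1296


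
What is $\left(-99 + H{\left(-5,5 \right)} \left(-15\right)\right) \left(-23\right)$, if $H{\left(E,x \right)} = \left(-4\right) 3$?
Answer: $-1863$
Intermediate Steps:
$H{\left(E,x \right)} = -12$
$\left(-99 + H{\left(-5,5 \right)} \left(-15\right)\right) \left(-23\right) = \left(-99 - -180\right) \left(-23\right) = \left(-99 + 180\right) \left(-23\right) = 81 \left(-23\right) = -1863$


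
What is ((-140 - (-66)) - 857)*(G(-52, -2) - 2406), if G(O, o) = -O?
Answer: 2191574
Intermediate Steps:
((-140 - (-66)) - 857)*(G(-52, -2) - 2406) = ((-140 - (-66)) - 857)*(-1*(-52) - 2406) = ((-140 - 1*(-66)) - 857)*(52 - 2406) = ((-140 + 66) - 857)*(-2354) = (-74 - 857)*(-2354) = -931*(-2354) = 2191574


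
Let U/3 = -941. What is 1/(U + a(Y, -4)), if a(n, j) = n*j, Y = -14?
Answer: -1/2767 ≈ -0.00036140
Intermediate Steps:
a(n, j) = j*n
U = -2823 (U = 3*(-941) = -2823)
1/(U + a(Y, -4)) = 1/(-2823 - 4*(-14)) = 1/(-2823 + 56) = 1/(-2767) = -1/2767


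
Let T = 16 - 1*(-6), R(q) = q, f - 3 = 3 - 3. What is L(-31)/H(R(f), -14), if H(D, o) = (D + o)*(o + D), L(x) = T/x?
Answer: -2/341 ≈ -0.0058651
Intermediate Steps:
f = 3 (f = 3 + (3 - 3) = 3 + 0 = 3)
T = 22 (T = 16 + 6 = 22)
L(x) = 22/x
H(D, o) = (D + o)**2 (H(D, o) = (D + o)*(D + o) = (D + o)**2)
L(-31)/H(R(f), -14) = (22/(-31))/((3 - 14)**2) = (22*(-1/31))/((-11)**2) = -22/31/121 = -22/31*1/121 = -2/341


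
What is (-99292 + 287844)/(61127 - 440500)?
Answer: -188552/379373 ≈ -0.49701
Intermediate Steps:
(-99292 + 287844)/(61127 - 440500) = 188552/(-379373) = 188552*(-1/379373) = -188552/379373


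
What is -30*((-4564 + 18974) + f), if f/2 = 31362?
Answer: -2314020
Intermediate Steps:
f = 62724 (f = 2*31362 = 62724)
-30*((-4564 + 18974) + f) = -30*((-4564 + 18974) + 62724) = -30*(14410 + 62724) = -30*77134 = -2314020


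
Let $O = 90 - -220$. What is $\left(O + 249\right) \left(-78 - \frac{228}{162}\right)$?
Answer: $- \frac{1198496}{27} \approx -44389.0$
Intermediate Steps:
$O = 310$ ($O = 90 + 220 = 310$)
$\left(O + 249\right) \left(-78 - \frac{228}{162}\right) = \left(310 + 249\right) \left(-78 - \frac{228}{162}\right) = 559 \left(-78 - \frac{38}{27}\right) = 559 \left(- \frac{2144}{27}\right) = - \frac{1198496}{27}$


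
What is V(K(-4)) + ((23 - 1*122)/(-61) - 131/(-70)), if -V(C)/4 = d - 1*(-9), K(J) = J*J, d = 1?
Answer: -155879/4270 ≈ -36.506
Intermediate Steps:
K(J) = J**2
V(C) = -40 (V(C) = -4*(1 - 1*(-9)) = -4*(1 + 9) = -4*10 = -40)
V(K(-4)) + ((23 - 1*122)/(-61) - 131/(-70)) = -40 + ((23 - 1*122)/(-61) - 131/(-70)) = -40 + ((23 - 122)*(-1/61) - 131*(-1/70)) = -40 + (-99*(-1/61) + 131/70) = -40 + (99/61 + 131/70) = -40 + 14921/4270 = -155879/4270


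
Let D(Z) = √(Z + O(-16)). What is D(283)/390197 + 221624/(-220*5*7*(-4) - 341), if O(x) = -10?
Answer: 17048/2343 + √273/390197 ≈ 7.2762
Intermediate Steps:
D(Z) = √(-10 + Z) (D(Z) = √(Z - 10) = √(-10 + Z))
D(283)/390197 + 221624/(-220*5*7*(-4) - 341) = √(-10 + 283)/390197 + 221624/(-220*5*7*(-4) - 341) = √273*(1/390197) + 221624/(-7700*(-4) - 341) = √273/390197 + 221624/(-220*(-140) - 341) = √273/390197 + 221624/(30800 - 341) = √273/390197 + 221624/30459 = √273/390197 + 221624*(1/30459) = √273/390197 + 17048/2343 = 17048/2343 + √273/390197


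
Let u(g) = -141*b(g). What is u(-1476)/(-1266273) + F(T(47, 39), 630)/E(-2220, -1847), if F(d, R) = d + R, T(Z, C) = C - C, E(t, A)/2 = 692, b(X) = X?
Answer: 9439249/32454108 ≈ 0.29085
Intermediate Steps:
u(g) = -141*g
E(t, A) = 1384 (E(t, A) = 2*692 = 1384)
T(Z, C) = 0
F(d, R) = R + d
u(-1476)/(-1266273) + F(T(47, 39), 630)/E(-2220, -1847) = -141*(-1476)/(-1266273) + (630 + 0)/1384 = 208116*(-1/1266273) + 630*(1/1384) = -7708/46899 + 315/692 = 9439249/32454108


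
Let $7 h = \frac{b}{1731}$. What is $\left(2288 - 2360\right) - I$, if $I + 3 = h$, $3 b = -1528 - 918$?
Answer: $- \frac{2505773}{36351} \approx -68.933$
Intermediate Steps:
$b = - \frac{2446}{3}$ ($b = \frac{-1528 - 918}{3} = \frac{1}{3} \left(-2446\right) = - \frac{2446}{3} \approx -815.33$)
$h = - \frac{2446}{36351}$ ($h = \frac{\left(- \frac{2446}{3}\right) \frac{1}{1731}}{7} = \frac{1}{7} \left(- \frac{2446}{5193}\right) = - \frac{2446}{36351} \approx -0.067288$)
$I = - \frac{111499}{36351}$ ($I = -3 - \frac{2446}{36351} = - \frac{111499}{36351} \approx -3.0673$)
$\left(2288 - 2360\right) - I = \left(2288 - 2360\right) - - \frac{111499}{36351} = \left(2288 - 2360\right) + \frac{111499}{36351} = -72 + \frac{111499}{36351} = - \frac{2505773}{36351}$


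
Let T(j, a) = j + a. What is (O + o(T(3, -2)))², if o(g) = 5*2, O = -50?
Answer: 1600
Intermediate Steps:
T(j, a) = a + j
o(g) = 10
(O + o(T(3, -2)))² = (-50 + 10)² = (-40)² = 1600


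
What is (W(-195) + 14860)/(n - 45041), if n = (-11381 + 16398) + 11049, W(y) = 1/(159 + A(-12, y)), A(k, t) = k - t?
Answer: -5082121/9909450 ≈ -0.51286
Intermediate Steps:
W(y) = 1/(147 - y) (W(y) = 1/(159 + (-12 - y)) = 1/(147 - y))
n = 16066 (n = 5017 + 11049 = 16066)
(W(-195) + 14860)/(n - 45041) = (-1/(-147 - 195) + 14860)/(16066 - 45041) = (-1/(-342) + 14860)/(-28975) = (-1*(-1/342) + 14860)*(-1/28975) = (1/342 + 14860)*(-1/28975) = (5082121/342)*(-1/28975) = -5082121/9909450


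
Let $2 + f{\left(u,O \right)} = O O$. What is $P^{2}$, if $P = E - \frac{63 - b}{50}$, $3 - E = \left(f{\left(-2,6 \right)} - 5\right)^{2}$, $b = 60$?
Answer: $\frac{1755861409}{2500} \approx 7.0235 \cdot 10^{5}$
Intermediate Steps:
$f{\left(u,O \right)} = -2 + O^{2}$ ($f{\left(u,O \right)} = -2 + O O = -2 + O^{2}$)
$E = -838$ ($E = 3 - \left(\left(-2 + 6^{2}\right) - 5\right)^{2} = 3 - \left(\left(-2 + 36\right) - 5\right)^{2} = 3 - \left(34 - 5\right)^{2} = 3 - 29^{2} = 3 - 841 = -838$)
$P = - \frac{41903}{50}$ ($P = -838 - \frac{63 - 60}{50} = -838 - \left(63 - 60\right) \frac{1}{50} = -838 - 3 \cdot \frac{1}{50} = -838 - \frac{3}{50} = - \frac{41903}{50} \approx -838.06$)
$P^{2} = \left(- \frac{41903}{50}\right)^{2} = \frac{1755861409}{2500}$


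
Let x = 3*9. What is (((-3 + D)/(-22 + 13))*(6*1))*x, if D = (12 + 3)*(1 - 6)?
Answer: 1404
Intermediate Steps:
D = -75 (D = 15*(-5) = -75)
x = 27
(((-3 + D)/(-22 + 13))*(6*1))*x = (((-3 - 75)/(-22 + 13))*(6*1))*27 = (-78/(-9)*6)*27 = (-78*(-1/9)*6)*27 = ((26/3)*6)*27 = 52*27 = 1404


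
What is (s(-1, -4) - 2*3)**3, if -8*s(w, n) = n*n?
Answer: -512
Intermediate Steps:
s(w, n) = -n**2/8 (s(w, n) = -n*n/8 = -n**2/8)
(s(-1, -4) - 2*3)**3 = (-1/8*(-4)**2 - 2*3)**3 = (-1/8*16 - 6)**3 = (-2 - 6)**3 = (-8)**3 = -512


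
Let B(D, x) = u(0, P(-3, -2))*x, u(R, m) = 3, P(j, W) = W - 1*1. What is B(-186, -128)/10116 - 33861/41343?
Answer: -9955933/11617383 ≈ -0.85699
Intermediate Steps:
P(j, W) = -1 + W (P(j, W) = W - 1 = -1 + W)
B(D, x) = 3*x
B(-186, -128)/10116 - 33861/41343 = (3*(-128))/10116 - 33861/41343 = -384*1/10116 - 33861*1/41343 = -32/843 - 11287/13781 = -9955933/11617383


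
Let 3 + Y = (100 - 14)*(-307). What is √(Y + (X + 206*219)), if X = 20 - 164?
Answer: √18565 ≈ 136.25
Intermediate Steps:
X = -144
Y = -26405 (Y = -3 + (100 - 14)*(-307) = -3 + 86*(-307) = -3 - 26402 = -26405)
√(Y + (X + 206*219)) = √(-26405 + (-144 + 206*219)) = √(-26405 + (-144 + 45114)) = √(-26405 + 44970) = √18565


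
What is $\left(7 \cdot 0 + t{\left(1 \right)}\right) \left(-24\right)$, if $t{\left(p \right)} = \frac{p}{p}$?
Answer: $-24$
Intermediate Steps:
$t{\left(p \right)} = 1$
$\left(7 \cdot 0 + t{\left(1 \right)}\right) \left(-24\right) = \left(7 \cdot 0 + 1\right) \left(-24\right) = \left(0 + 1\right) \left(-24\right) = 1 \left(-24\right) = -24$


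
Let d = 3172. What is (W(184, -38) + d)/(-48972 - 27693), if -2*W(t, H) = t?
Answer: -616/15333 ≈ -0.040175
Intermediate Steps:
W(t, H) = -t/2
(W(184, -38) + d)/(-48972 - 27693) = (-½*184 + 3172)/(-48972 - 27693) = (-92 + 3172)/(-76665) = 3080*(-1/76665) = -616/15333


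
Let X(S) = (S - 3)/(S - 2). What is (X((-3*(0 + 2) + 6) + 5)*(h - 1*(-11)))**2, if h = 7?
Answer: 144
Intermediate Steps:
X(S) = (-3 + S)/(-2 + S)
(X((-3*(0 + 2) + 6) + 5)*(h - 1*(-11)))**2 = (((-3 + ((-3*(0 + 2) + 6) + 5))/(-2 + ((-3*(0 + 2) + 6) + 5)))*(7 - 1*(-11)))**2 = (((-3 + ((-3*2 + 6) + 5))/(-2 + ((-3*2 + 6) + 5)))*(7 + 11))**2 = (((-3 + ((-6 + 6) + 5))/(-2 + ((-6 + 6) + 5)))*18)**2 = (((-3 + (0 + 5))/(-2 + (0 + 5)))*18)**2 = (((-3 + 5)/(-2 + 5))*18)**2 = ((2/3)*18)**2 = 12**2 = 144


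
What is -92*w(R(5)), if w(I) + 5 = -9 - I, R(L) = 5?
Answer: 1748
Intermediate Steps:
w(I) = -14 - I (w(I) = -5 + (-9 - I) = -14 - I)
-92*w(R(5)) = -92*(-14 - 1*5) = -92*(-14 - 5) = -92*(-19) = 1748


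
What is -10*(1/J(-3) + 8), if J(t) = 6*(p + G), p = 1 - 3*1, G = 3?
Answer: -245/3 ≈ -81.667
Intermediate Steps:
p = -2 (p = 1 - 3 = -2)
J(t) = 6 (J(t) = 6*(-2 + 3) = 6*1 = 6)
-10*(1/J(-3) + 8) = -10*(1/6 + 8) = -10*(⅙ + 8) = -10*49/6 = -245/3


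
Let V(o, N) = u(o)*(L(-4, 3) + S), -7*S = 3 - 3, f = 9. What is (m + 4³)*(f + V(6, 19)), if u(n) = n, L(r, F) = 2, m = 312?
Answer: 7896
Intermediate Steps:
S = 0 (S = -(3 - 3)/7 = -⅐*0 = 0)
V(o, N) = 2*o (V(o, N) = o*(2 + 0) = o*2 = 2*o)
(m + 4³)*(f + V(6, 19)) = (312 + 4³)*(9 + 2*6) = (312 + 64)*(9 + 12) = 376*21 = 7896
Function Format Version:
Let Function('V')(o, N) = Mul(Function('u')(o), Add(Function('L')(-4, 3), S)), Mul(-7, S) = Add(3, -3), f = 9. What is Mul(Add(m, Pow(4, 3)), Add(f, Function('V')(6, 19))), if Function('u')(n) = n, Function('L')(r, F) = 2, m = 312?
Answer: 7896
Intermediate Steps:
S = 0 (S = Mul(Rational(-1, 7), Add(3, -3)) = Mul(Rational(-1, 7), 0) = 0)
Function('V')(o, N) = Mul(2, o) (Function('V')(o, N) = Mul(o, Add(2, 0)) = Mul(o, 2) = Mul(2, o))
Mul(Add(m, Pow(4, 3)), Add(f, Function('V')(6, 19))) = Mul(Add(312, Pow(4, 3)), Add(9, Mul(2, 6))) = Mul(Add(312, 64), Add(9, 12)) = Mul(376, 21) = 7896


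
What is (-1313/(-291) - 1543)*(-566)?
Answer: 253398200/291 ≈ 8.7078e+5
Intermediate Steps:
(-1313/(-291) - 1543)*(-566) = (-1313*(-1/291) - 1543)*(-566) = (1313/291 - 1543)*(-566) = -447700/291*(-566) = 253398200/291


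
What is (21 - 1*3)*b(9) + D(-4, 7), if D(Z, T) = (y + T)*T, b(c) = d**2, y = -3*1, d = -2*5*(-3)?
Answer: 16228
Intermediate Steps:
d = 30 (d = -10*(-3) = 30)
y = -3
b(c) = 900 (b(c) = 30**2 = 900)
D(Z, T) = T*(-3 + T) (D(Z, T) = (-3 + T)*T = T*(-3 + T))
(21 - 1*3)*b(9) + D(-4, 7) = (21 - 1*3)*900 + 7*(-3 + 7) = (21 - 3)*900 + 7*4 = 18*900 + 28 = 16200 + 28 = 16228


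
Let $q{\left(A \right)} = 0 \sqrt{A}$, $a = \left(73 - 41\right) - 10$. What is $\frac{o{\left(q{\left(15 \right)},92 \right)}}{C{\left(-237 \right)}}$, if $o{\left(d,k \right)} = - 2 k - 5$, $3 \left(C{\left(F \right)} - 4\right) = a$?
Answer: $- \frac{567}{34} \approx -16.676$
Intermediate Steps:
$a = 22$ ($a = 32 - 10 = 22$)
$C{\left(F \right)} = \frac{34}{3}$ ($C{\left(F \right)} = 4 + \frac{1}{3} \cdot 22 = 4 + \frac{22}{3} = \frac{34}{3}$)
$q{\left(A \right)} = 0$
$o{\left(d,k \right)} = -5 - 2 k$
$\frac{o{\left(q{\left(15 \right)},92 \right)}}{C{\left(-237 \right)}} = \frac{-5 - 184}{\frac{34}{3}} = \left(-5 - 184\right) \frac{3}{34} = \left(-189\right) \frac{3}{34} = - \frac{567}{34}$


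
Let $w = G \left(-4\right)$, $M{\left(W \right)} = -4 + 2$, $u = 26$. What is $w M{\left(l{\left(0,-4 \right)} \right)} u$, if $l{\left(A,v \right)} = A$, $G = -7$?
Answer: $-1456$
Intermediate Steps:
$M{\left(W \right)} = -2$
$w = 28$ ($w = \left(-7\right) \left(-4\right) = 28$)
$w M{\left(l{\left(0,-4 \right)} \right)} u = 28 \left(-2\right) 26 = \left(-56\right) 26 = -1456$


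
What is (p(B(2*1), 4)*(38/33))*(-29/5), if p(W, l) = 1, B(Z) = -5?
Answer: -1102/165 ≈ -6.6788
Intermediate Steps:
(p(B(2*1), 4)*(38/33))*(-29/5) = (1*(38/33))*(-29/5) = (38/33)*(-29/5) = -1102/165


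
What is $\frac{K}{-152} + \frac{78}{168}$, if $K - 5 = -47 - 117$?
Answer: $\frac{1607}{1064} \approx 1.5103$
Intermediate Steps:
$K = -159$ ($K = 5 - 164 = -159$)
$\frac{K}{-152} + \frac{78}{168} = - \frac{159}{-152} + \frac{78}{168} = \left(-159\right) \left(- \frac{1}{152}\right) + 78 \cdot \frac{1}{168} = \frac{159}{152} + \frac{13}{28} = \frac{1607}{1064}$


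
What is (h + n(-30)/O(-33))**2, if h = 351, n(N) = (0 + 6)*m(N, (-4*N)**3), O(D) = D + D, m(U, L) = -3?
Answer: 14930496/121 ≈ 1.2339e+5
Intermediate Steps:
O(D) = 2*D
n(N) = -18 (n(N) = (0 + 6)*(-3) = 6*(-3) = -18)
(h + n(-30)/O(-33))**2 = (351 - 18/(2*(-33)))**2 = (351 - 18/(-66))**2 = (351 - 18*(-1/66))**2 = (351 + 3/11)**2 = (3864/11)**2 = 14930496/121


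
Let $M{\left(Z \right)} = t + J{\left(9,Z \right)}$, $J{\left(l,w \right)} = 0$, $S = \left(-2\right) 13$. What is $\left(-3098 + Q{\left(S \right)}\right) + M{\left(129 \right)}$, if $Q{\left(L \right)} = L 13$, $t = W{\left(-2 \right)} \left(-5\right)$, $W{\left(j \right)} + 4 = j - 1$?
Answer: $-3401$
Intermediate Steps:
$W{\left(j \right)} = -5 + j$ ($W{\left(j \right)} = -4 + \left(j - 1\right) = -4 + \left(-1 + j\right) = -5 + j$)
$S = -26$
$t = 35$ ($t = \left(-5 - 2\right) \left(-5\right) = \left(-7\right) \left(-5\right) = 35$)
$Q{\left(L \right)} = 13 L$
$M{\left(Z \right)} = 35$ ($M{\left(Z \right)} = 35 + 0 = 35$)
$\left(-3098 + Q{\left(S \right)}\right) + M{\left(129 \right)} = \left(-3098 + 13 \left(-26\right)\right) + 35 = \left(-3098 - 338\right) + 35 = -3436 + 35 = -3401$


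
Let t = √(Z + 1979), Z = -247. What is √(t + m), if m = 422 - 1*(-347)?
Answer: √(769 + 2*√433) ≈ 28.471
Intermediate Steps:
t = 2*√433 (t = √(-247 + 1979) = √1732 = 2*√433 ≈ 41.617)
m = 769 (m = 422 + 347 = 769)
√(t + m) = √(2*√433 + 769) = √(769 + 2*√433)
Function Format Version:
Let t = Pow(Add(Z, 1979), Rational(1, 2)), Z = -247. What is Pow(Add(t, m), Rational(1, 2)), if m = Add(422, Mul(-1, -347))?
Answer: Pow(Add(769, Mul(2, Pow(433, Rational(1, 2)))), Rational(1, 2)) ≈ 28.471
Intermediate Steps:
t = Mul(2, Pow(433, Rational(1, 2))) (t = Pow(Add(-247, 1979), Rational(1, 2)) = Pow(1732, Rational(1, 2)) = Mul(2, Pow(433, Rational(1, 2))) ≈ 41.617)
m = 769 (m = Add(422, 347) = 769)
Pow(Add(t, m), Rational(1, 2)) = Pow(Add(Mul(2, Pow(433, Rational(1, 2))), 769), Rational(1, 2)) = Pow(Add(769, Mul(2, Pow(433, Rational(1, 2)))), Rational(1, 2))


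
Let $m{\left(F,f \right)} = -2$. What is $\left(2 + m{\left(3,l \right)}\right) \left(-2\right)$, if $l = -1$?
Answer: $0$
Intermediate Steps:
$\left(2 + m{\left(3,l \right)}\right) \left(-2\right) = \left(2 - 2\right) \left(-2\right) = 0 \left(-2\right) = 0$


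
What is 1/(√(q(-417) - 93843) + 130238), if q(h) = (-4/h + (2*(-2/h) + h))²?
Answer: 11323477791/1474740142375891 - 417*√13916336734/2949480284751782 ≈ 7.6616e-6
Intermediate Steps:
q(h) = (h - 8/h)² (q(h) = (-4/h + (-4/h + h))² = (-4/h + (h - 4/h))² = (h - 8/h)²)
1/(√(q(-417) - 93843) + 130238) = 1/(√((-8 + (-417)²)²/(-417)² - 93843) + 130238) = 1/(√((-8 + 173889)²/173889 - 93843) + 130238) = 1/(√((1/173889)*173881² - 93843) + 130238) = 1/(√((1/173889)*30234602161 - 93843) + 130238) = 1/(√(30234602161/173889 - 93843) + 130238) = 1/(√(13916336734/173889) + 130238) = 1/(√13916336734/417 + 130238) = 1/(130238 + √13916336734/417)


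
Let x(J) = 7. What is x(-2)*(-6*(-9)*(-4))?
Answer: -1512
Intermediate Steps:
x(-2)*(-6*(-9)*(-4)) = 7*(-6*(-9)*(-4)) = 7*(54*(-4)) = 7*(-216) = -1512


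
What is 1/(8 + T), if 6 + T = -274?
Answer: -1/272 ≈ -0.0036765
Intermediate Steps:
T = -280 (T = -6 - 274 = -280)
1/(8 + T) = 1/(8 - 280) = 1/(-272) = -1/272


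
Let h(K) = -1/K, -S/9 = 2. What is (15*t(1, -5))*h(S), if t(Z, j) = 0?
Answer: 0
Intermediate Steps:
S = -18 (S = -9*2 = -18)
(15*t(1, -5))*h(S) = (15*0)*(-1/(-18)) = 0*(-1*(-1/18)) = 0*(1/18) = 0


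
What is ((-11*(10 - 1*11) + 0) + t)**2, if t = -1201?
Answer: 1416100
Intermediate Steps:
((-11*(10 - 1*11) + 0) + t)**2 = ((-11*(10 - 1*11) + 0) - 1201)**2 = ((-11*(10 - 11) + 0) - 1201)**2 = ((-11*(-1) + 0) - 1201)**2 = ((11 + 0) - 1201)**2 = (11 - 1201)**2 = (-1190)**2 = 1416100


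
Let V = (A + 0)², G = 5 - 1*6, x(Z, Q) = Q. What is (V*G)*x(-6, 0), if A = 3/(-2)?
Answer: 0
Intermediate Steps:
G = -1 (G = 5 - 6 = -1)
A = -3/2 (A = 3*(-½) = -3/2 ≈ -1.5000)
V = 9/4 (V = (-3/2 + 0)² = (-3/2)² = 9/4 ≈ 2.2500)
(V*G)*x(-6, 0) = ((9/4)*(-1))*0 = -9/4*0 = 0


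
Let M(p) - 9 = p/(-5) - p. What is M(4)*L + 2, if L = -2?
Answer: -32/5 ≈ -6.4000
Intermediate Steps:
M(p) = 9 - 6*p/5 (M(p) = 9 + (p/(-5) - p) = 9 + (p*(-1/5) - p) = 9 + (-p/5 - p) = 9 - 6*p/5)
M(4)*L + 2 = (9 - 6/5*4)*(-2) + 2 = (9 - 24/5)*(-2) + 2 = (21/5)*(-2) + 2 = -42/5 + 2 = -32/5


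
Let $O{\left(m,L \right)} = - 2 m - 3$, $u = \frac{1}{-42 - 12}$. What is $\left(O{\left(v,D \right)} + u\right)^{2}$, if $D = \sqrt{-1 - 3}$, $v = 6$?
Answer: $\frac{657721}{2916} \approx 225.56$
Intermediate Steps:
$u = - \frac{1}{54}$ ($u = \frac{1}{-54} = - \frac{1}{54} \approx -0.018519$)
$D = 2 i$ ($D = \sqrt{-4} = 2 i \approx 2.0 i$)
$O{\left(m,L \right)} = -3 - 2 m$
$\left(O{\left(v,D \right)} + u\right)^{2} = \left(\left(-3 - 12\right) - \frac{1}{54}\right)^{2} = \left(-15 - \frac{1}{54}\right)^{2} = \left(- \frac{811}{54}\right)^{2} = \frac{657721}{2916}$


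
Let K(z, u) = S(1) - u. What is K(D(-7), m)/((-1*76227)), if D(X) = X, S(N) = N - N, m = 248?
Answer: 248/76227 ≈ 0.0032534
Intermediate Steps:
S(N) = 0
K(z, u) = -u (K(z, u) = 0 - u = -u)
K(D(-7), m)/((-1*76227)) = (-1*248)/((-1*76227)) = -248/(-76227) = -248*(-1/76227) = 248/76227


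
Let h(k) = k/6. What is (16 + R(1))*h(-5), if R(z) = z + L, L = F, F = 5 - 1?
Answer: -35/2 ≈ -17.500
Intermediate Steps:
F = 4
L = 4
h(k) = k/6 (h(k) = k*(1/6) = k/6)
R(z) = 4 + z (R(z) = z + 4 = 4 + z)
(16 + R(1))*h(-5) = (16 + (4 + 1))*((1/6)*(-5)) = (16 + 5)*(-5/6) = 21*(-5/6) = -35/2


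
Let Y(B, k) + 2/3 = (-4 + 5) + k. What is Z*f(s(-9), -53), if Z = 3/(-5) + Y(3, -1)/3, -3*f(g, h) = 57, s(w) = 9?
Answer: 703/45 ≈ 15.622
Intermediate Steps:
Y(B, k) = ⅓ + k (Y(B, k) = -⅔ + ((-4 + 5) + k) = -⅔ + (1 + k) = ⅓ + k)
f(g, h) = -19 (f(g, h) = -⅓*57 = -19)
Z = -37/45 (Z = 3/(-5) + (⅓ - 1)/3 = 3*(-⅕) - ⅔*⅓ = -⅗ - 2/9 = -37/45 ≈ -0.82222)
Z*f(s(-9), -53) = -37/45*(-19) = 703/45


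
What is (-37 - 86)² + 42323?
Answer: 57452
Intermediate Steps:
(-37 - 86)² + 42323 = (-123)² + 42323 = 15129 + 42323 = 57452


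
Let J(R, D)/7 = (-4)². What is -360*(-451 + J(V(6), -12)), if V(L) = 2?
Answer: 122040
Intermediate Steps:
J(R, D) = 112 (J(R, D) = 7*(-4)² = 7*16 = 112)
-360*(-451 + J(V(6), -12)) = -360*(-451 + 112) = -360*(-339) = 122040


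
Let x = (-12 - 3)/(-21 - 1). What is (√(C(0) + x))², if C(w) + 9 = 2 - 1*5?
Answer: -249/22 ≈ -11.318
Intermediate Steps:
C(w) = -12 (C(w) = -9 + (2 - 1*5) = -9 + (2 - 5) = -9 - 3 = -12)
x = 15/22 (x = -15/(-22) = -15*(-1/22) = 15/22 ≈ 0.68182)
(√(C(0) + x))² = (√(-12 + 15/22))² = (√(-249/22))² = (I*√5478/22)² = -249/22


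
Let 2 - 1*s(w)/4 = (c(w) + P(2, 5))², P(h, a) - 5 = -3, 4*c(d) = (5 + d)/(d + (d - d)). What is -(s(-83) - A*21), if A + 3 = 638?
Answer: 91947344/6889 ≈ 13347.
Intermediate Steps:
c(d) = (5 + d)/(4*d) (c(d) = ((5 + d)/(d + (d - d)))/4 = ((5 + d)/(d + 0))/4 = ((5 + d)/d)/4 = (5 + d)/(4*d))
A = 635 (A = -3 + 638 = 635)
P(h, a) = 2 (P(h, a) = 5 - 3 = 2)
s(w) = 8 - 4*(2 + (5 + w)/(4*w))² (s(w) = 8 - 4*((5 + w)/(4*w) + 2)² = 8 - 4*(2 + (5 + w)/(4*w))²)
-(s(-83) - A*21) = -((8 - ¼*(5 + 9*(-83))²/(-83)²) - 635*21) = -((8 - ¼*1/6889*(5 - 747)²) - 1*13335) = -((8 - ¼*1/6889*(-742)²) - 13335) = -((8 - ¼*1/6889*550564) - 13335) = -((8 - 137641/6889) - 13335) = -(-82529/6889 - 13335) = -1*(-91947344/6889) = 91947344/6889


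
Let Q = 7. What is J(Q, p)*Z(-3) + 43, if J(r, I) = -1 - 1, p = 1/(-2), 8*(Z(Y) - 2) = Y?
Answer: 159/4 ≈ 39.750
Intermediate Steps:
Z(Y) = 2 + Y/8
p = -½ ≈ -0.50000
J(r, I) = -2
J(Q, p)*Z(-3) + 43 = -2*(2 + (⅛)*(-3)) + 43 = -2*(2 - 3/8) + 43 = -2*13/8 + 43 = -13/4 + 43 = 159/4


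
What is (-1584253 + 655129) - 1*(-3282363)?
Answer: 2353239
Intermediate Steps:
(-1584253 + 655129) - 1*(-3282363) = -929124 + 3282363 = 2353239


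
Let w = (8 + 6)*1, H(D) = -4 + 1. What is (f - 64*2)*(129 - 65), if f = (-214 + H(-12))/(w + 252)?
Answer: -156640/19 ≈ -8244.2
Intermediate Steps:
H(D) = -3
w = 14 (w = 14*1 = 14)
f = -31/38 (f = (-214 - 3)/(14 + 252) = -217/266 = -217*1/266 = -31/38 ≈ -0.81579)
(f - 64*2)*(129 - 65) = (-31/38 - 64*2)*(129 - 65) = (-31/38 - 128)*64 = -4895/38*64 = -156640/19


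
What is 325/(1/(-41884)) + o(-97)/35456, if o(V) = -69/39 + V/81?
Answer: -127054376842381/9333792 ≈ -1.3612e+7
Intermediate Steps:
o(V) = -23/13 + V/81 (o(V) = -69*1/39 + V*(1/81) = -23/13 + V/81)
325/(1/(-41884)) + o(-97)/35456 = 325/(1/(-41884)) + (-23/13 + (1/81)*(-97))/35456 = 325/(-1/41884) + (-23/13 - 97/81)*(1/35456) = 325*(-41884) - 3124/1053*1/35456 = -13612300 - 781/9333792 = -127054376842381/9333792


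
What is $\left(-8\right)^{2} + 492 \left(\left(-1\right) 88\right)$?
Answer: $-43232$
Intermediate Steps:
$\left(-8\right)^{2} + 492 \left(\left(-1\right) 88\right) = 64 + 492 \left(-88\right) = 64 - 43296 = -43232$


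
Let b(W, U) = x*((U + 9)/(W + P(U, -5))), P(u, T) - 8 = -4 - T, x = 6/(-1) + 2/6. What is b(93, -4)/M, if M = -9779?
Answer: 5/176022 ≈ 2.8406e-5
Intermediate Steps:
x = -17/3 (x = 6*(-1) + 2*(1/6) = -6 + 1/3 = -17/3 ≈ -5.6667)
P(u, T) = 4 - T (P(u, T) = 8 + (-4 - T) = 4 - T)
b(W, U) = -17*(9 + U)/(3*(9 + W)) (b(W, U) = -17*(U + 9)/(3*(W + (4 - 1*(-5)))) = -17*(9 + U)/(3*(W + (4 + 5))) = -17*(9 + U)/(3*(W + 9)) = -17*(9 + U)/(3*(9 + W)))
b(93, -4)/M = (17*(-9 - 1*(-4))/(3*(9 + 93)))/(-9779) = ((17/3)*(-9 + 4)/102)*(-1/9779) = ((17/3)*(1/102)*(-5))*(-1/9779) = -5/18*(-1/9779) = 5/176022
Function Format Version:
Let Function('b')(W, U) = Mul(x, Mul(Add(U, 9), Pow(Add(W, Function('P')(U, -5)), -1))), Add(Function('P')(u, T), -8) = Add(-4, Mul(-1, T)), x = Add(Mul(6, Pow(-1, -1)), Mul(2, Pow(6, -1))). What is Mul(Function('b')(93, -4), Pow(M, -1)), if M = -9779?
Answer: Rational(5, 176022) ≈ 2.8406e-5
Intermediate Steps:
x = Rational(-17, 3) (x = Add(Mul(6, -1), Mul(2, Rational(1, 6))) = Add(-6, Rational(1, 3)) = Rational(-17, 3) ≈ -5.6667)
Function('P')(u, T) = Add(4, Mul(-1, T)) (Function('P')(u, T) = Add(8, Add(-4, Mul(-1, T))) = Add(4, Mul(-1, T)))
Function('b')(W, U) = Mul(Rational(-17, 3), Pow(Add(9, W), -1), Add(9, U)) (Function('b')(W, U) = Mul(Rational(-17, 3), Mul(Add(U, 9), Pow(Add(W, Add(4, Mul(-1, -5))), -1))) = Mul(Rational(-17, 3), Mul(Add(9, U), Pow(Add(W, Add(4, 5)), -1))) = Mul(Rational(-17, 3), Mul(Add(9, U), Pow(Add(W, 9), -1))) = Mul(Rational(-17, 3), Mul(Add(9, U), Pow(Add(9, W), -1))) = Mul(Rational(-17, 3), Mul(Pow(Add(9, W), -1), Add(9, U))) = Mul(Rational(-17, 3), Pow(Add(9, W), -1), Add(9, U)))
Mul(Function('b')(93, -4), Pow(M, -1)) = Mul(Mul(Rational(17, 3), Pow(Add(9, 93), -1), Add(-9, Mul(-1, -4))), Pow(-9779, -1)) = Mul(Mul(Rational(17, 3), Pow(102, -1), Add(-9, 4)), Rational(-1, 9779)) = Mul(Mul(Rational(17, 3), Rational(1, 102), -5), Rational(-1, 9779)) = Mul(Rational(-5, 18), Rational(-1, 9779)) = Rational(5, 176022)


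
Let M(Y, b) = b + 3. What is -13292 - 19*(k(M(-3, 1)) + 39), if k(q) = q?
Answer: -14109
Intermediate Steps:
M(Y, b) = 3 + b
-13292 - 19*(k(M(-3, 1)) + 39) = -13292 - 19*((3 + 1) + 39) = -13292 - 19*(4 + 39) = -13292 - 19*43 = -13292 - 1*817 = -13292 - 817 = -14109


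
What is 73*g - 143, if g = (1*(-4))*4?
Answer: -1311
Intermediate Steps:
g = -16 (g = -4*4 = -16)
73*g - 143 = 73*(-16) - 143 = -1168 - 143 = -1311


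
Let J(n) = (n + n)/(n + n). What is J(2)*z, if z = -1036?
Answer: -1036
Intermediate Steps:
J(n) = 1 (J(n) = (2*n)/((2*n)) = (2*n)*(1/(2*n)) = 1)
J(2)*z = 1*(-1036) = -1036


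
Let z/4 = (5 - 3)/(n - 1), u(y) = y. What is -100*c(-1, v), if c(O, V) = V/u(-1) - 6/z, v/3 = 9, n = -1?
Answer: 2550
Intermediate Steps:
v = 27 (v = 3*9 = 27)
z = -4 (z = 4*((5 - 3)/(-1 - 1)) = 4*(2/(-2)) = 4*(2*(-½)) = 4*(-1) = -4)
c(O, V) = 3/2 - V (c(O, V) = V/(-1) - 6/(-4) = V*(-1) - 6*(-¼) = -V + 3/2 = 3/2 - V)
-100*c(-1, v) = -100*(3/2 - 1*27) = -100*(3/2 - 27) = -100*(-51/2) = 2550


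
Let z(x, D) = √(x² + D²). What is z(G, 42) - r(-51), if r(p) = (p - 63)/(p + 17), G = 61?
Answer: -57/17 + √5485 ≈ 70.708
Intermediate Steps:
r(p) = (-63 + p)/(17 + p)
z(x, D) = √(D² + x²)
z(G, 42) - r(-51) = √(42² + 61²) - (-63 - 51)/(17 - 51) = √(1764 + 3721) - (-114)/(-34) = √5485 - (-1)*(-114)/34 = √5485 - 1*57/17 = √5485 - 57/17 = -57/17 + √5485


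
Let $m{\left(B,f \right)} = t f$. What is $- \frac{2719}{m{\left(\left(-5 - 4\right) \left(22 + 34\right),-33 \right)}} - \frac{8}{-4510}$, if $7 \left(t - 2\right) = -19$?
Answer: $- \frac{780341}{6765} \approx -115.35$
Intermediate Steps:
$t = - \frac{5}{7}$ ($t = 2 + \frac{1}{7} \left(-19\right) = 2 - \frac{19}{7} = - \frac{5}{7} \approx -0.71429$)
$m{\left(B,f \right)} = - \frac{5 f}{7}$
$- \frac{2719}{m{\left(\left(-5 - 4\right) \left(22 + 34\right),-33 \right)}} - \frac{8}{-4510} = - \frac{2719}{\left(- \frac{5}{7}\right) \left(-33\right)} - \frac{8}{-4510} = - \frac{2719}{\frac{165}{7}} - - \frac{4}{2255} = \left(-2719\right) \frac{7}{165} + \frac{4}{2255} = - \frac{19033}{165} + \frac{4}{2255} = - \frac{780341}{6765}$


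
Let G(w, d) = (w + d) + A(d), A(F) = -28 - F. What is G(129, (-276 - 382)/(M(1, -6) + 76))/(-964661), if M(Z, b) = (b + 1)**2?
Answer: -101/964661 ≈ -0.00010470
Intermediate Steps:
M(Z, b) = (1 + b)**2
G(w, d) = -28 + w (G(w, d) = (w + d) + (-28 - d) = (d + w) + (-28 - d) = -28 + w)
G(129, (-276 - 382)/(M(1, -6) + 76))/(-964661) = (-28 + 129)/(-964661) = 101*(-1/964661) = -101/964661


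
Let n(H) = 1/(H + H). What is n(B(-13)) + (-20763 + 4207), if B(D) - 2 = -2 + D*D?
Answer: -5595927/338 ≈ -16556.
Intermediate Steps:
B(D) = D**2 (B(D) = 2 + (-2 + D*D) = 2 + (-2 + D**2) = D**2)
n(H) = 1/(2*H)
n(B(-13)) + (-20763 + 4207) = 1/(2*((-13)**2)) + (-20763 + 4207) = (1/2)/169 - 16556 = (1/2)*(1/169) - 16556 = 1/338 - 16556 = -5595927/338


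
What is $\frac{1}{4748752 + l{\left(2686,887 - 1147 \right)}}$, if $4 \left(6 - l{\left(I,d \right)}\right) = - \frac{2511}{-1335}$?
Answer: $\frac{1780}{8452788403} \approx 2.1058 \cdot 10^{-7}$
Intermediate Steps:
$l{\left(I,d \right)} = \frac{9843}{1780}$ ($l{\left(I,d \right)} = 6 - \frac{\left(-2511\right) \frac{1}{-1335}}{4} = 6 - \frac{\left(-2511\right) \left(- \frac{1}{1335}\right)}{4} = 6 - \frac{837}{1780} = \frac{9843}{1780}$)
$\frac{1}{4748752 + l{\left(2686,887 - 1147 \right)}} = \frac{1}{4748752 + \frac{9843}{1780}} = \frac{1}{\frac{8452788403}{1780}} = \frac{1780}{8452788403}$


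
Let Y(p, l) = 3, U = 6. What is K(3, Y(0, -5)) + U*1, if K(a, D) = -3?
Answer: 3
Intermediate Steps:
K(3, Y(0, -5)) + U*1 = -3 + 6*1 = -3 + 6 = 3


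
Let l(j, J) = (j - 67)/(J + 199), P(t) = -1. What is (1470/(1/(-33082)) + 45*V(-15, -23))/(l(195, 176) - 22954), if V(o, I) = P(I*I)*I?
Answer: 18236064375/8607622 ≈ 2118.6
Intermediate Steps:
l(j, J) = (-67 + j)/(199 + J)
V(o, I) = -I
(1470/(1/(-33082)) + 45*V(-15, -23))/(l(195, 176) - 22954) = (1470/(1/(-33082)) + 45*(-1*(-23)))/((-67 + 195)/(199 + 176) - 22954) = (1470/(-1/33082) + 45*23)/(128/375 - 22954) = (1470*(-33082) + 1035)/((1/375)*128 - 22954) = (-48630540 + 1035)/(128/375 - 22954) = -48629505/(-8607622/375) = -48629505*(-375/8607622) = 18236064375/8607622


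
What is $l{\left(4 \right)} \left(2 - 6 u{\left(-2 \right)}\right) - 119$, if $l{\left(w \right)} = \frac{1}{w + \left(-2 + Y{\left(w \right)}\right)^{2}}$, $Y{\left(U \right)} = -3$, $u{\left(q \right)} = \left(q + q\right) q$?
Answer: $- \frac{3497}{29} \approx -120.59$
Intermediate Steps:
$u{\left(q \right)} = 2 q^{2}$ ($u{\left(q \right)} = 2 q q = 2 q^{2}$)
$l{\left(w \right)} = \frac{1}{25 + w}$ ($l{\left(w \right)} = \frac{1}{w + \left(-2 - 3\right)^{2}} = \frac{1}{w + \left(-5\right)^{2}} = \frac{1}{w + 25} = \frac{1}{25 + w}$)
$l{\left(4 \right)} \left(2 - 6 u{\left(-2 \right)}\right) - 119 = \frac{2 - 6 \cdot 2 \left(-2\right)^{2}}{25 + 4} - 119 = \frac{2 - 6 \cdot 2 \cdot 4}{29} - 119 = \frac{2 - 48}{29} - 119 = \frac{1}{29} \left(-46\right) - 119 = - \frac{46}{29} - 119 = - \frac{3497}{29}$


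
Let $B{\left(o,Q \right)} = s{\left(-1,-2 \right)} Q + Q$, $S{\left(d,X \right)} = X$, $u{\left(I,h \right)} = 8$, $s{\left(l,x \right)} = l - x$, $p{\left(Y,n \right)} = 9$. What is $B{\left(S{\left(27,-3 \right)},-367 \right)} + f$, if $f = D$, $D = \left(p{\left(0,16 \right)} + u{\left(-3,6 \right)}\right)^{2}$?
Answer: $-445$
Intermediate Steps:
$B{\left(o,Q \right)} = 2 Q$ ($B{\left(o,Q \right)} = \left(-1 - -2\right) Q + Q = \left(-1 + 2\right) Q + Q = 1 Q + Q = Q + Q = 2 Q$)
$D = 289$ ($D = \left(9 + 8\right)^{2} = 17^{2} = 289$)
$f = 289$
$B{\left(S{\left(27,-3 \right)},-367 \right)} + f = 2 \left(-367\right) + 289 = -734 + 289 = -445$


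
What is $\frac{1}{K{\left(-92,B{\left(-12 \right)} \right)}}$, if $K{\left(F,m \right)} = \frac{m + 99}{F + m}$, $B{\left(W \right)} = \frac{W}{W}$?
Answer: $- \frac{91}{100} \approx -0.91$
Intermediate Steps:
$B{\left(W \right)} = 1$
$K{\left(F,m \right)} = \frac{99 + m}{F + m}$
$\frac{1}{K{\left(-92,B{\left(-12 \right)} \right)}} = \frac{1}{\frac{1}{-92 + 1} \left(99 + 1\right)} = \frac{1}{\frac{1}{-91} \cdot 100} = \frac{1}{\left(- \frac{1}{91}\right) 100} = \frac{1}{- \frac{100}{91}} = - \frac{91}{100}$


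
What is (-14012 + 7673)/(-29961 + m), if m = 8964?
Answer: 2113/6999 ≈ 0.30190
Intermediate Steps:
(-14012 + 7673)/(-29961 + m) = (-14012 + 7673)/(-29961 + 8964) = -6339/(-20997) = -6339*(-1/20997) = 2113/6999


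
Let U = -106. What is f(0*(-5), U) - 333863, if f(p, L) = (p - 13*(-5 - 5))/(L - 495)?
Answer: -200651793/601 ≈ -3.3386e+5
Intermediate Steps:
f(p, L) = (130 + p)/(-495 + L) (f(p, L) = (p - 13*(-10))/(-495 + L) = (p + 130)/(-495 + L) = (130 + p)/(-495 + L))
f(0*(-5), U) - 333863 = (130 + 0*(-5))/(-495 - 106) - 333863 = (130 + 0)/(-601) - 333863 = -1/601*130 - 333863 = -130/601 - 333863 = -200651793/601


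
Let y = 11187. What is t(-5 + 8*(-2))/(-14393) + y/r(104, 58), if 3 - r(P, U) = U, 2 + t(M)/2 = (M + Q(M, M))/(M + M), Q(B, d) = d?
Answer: -14637671/71965 ≈ -203.40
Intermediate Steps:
t(M) = -2 (t(M) = -4 + 2*((M + M)/(M + M)) = -4 + 2*((2*M)/((2*M))) = -4 + 2*((2*M)*(1/(2*M))) = -4 + 2*1 = -4 + 2 = -2)
r(P, U) = 3 - U
t(-5 + 8*(-2))/(-14393) + y/r(104, 58) = -2/(-14393) + 11187/(3 - 1*58) = -2*(-1/14393) + 11187/(3 - 58) = 2/14393 + 11187/(-55) = 2/14393 + 11187*(-1/55) = 2/14393 - 1017/5 = -14637671/71965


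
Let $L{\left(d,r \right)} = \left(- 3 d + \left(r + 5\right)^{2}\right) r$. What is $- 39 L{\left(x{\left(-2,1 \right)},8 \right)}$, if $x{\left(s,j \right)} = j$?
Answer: $-51792$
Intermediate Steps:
$L{\left(d,r \right)} = r \left(\left(5 + r\right)^{2} - 3 d\right)$ ($L{\left(d,r \right)} = \left(- 3 d + \left(5 + r\right)^{2}\right) r = \left(\left(5 + r\right)^{2} - 3 d\right) r = r \left(\left(5 + r\right)^{2} - 3 d\right)$)
$- 39 L{\left(x{\left(-2,1 \right)},8 \right)} = - 39 \left(\left(-1\right) 8 \left(- \left(5 + 8\right)^{2} + 3 \cdot 1\right)\right) = - 39 \left(\left(-1\right) 8 \left(- 13^{2} + 3\right)\right) = - 39 \left(\left(-1\right) 8 \left(\left(-1\right) 169 + 3\right)\right) = - 39 \left(\left(-1\right) 8 \left(-169 + 3\right)\right) = - 39 \left(\left(-1\right) 8 \left(-166\right)\right) = \left(-39\right) 1328 = -51792$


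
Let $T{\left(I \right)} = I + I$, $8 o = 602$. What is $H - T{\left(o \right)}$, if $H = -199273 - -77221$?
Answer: $- \frac{244405}{2} \approx -1.222 \cdot 10^{5}$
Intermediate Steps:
$o = \frac{301}{4}$ ($o = \frac{1}{8} \cdot 602 = \frac{301}{4} \approx 75.25$)
$H = -122052$ ($H = -199273 + 77221 = -122052$)
$T{\left(I \right)} = 2 I$
$H - T{\left(o \right)} = -122052 - 2 \cdot \frac{301}{4} = -122052 - \frac{301}{2} = - \frac{244405}{2}$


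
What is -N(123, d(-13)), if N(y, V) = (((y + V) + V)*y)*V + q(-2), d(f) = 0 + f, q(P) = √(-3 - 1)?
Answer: 155103 - 2*I ≈ 1.551e+5 - 2.0*I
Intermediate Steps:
q(P) = 2*I (q(P) = √(-4) = 2*I)
d(f) = f
N(y, V) = 2*I + V*y*(y + 2*V) (N(y, V) = (((y + V) + V)*y)*V + 2*I = (((V + y) + V)*y)*V + 2*I = ((y + 2*V)*y)*V + 2*I = (y*(y + 2*V))*V + 2*I = V*y*(y + 2*V) + 2*I = 2*I + V*y*(y + 2*V))
-N(123, d(-13)) = -(2*I - 13*123² + 2*123*(-13)²) = -(2*I - 13*15129 + 2*123*169) = -(2*I - 196677 + 41574) = -(-155103 + 2*I) = 155103 - 2*I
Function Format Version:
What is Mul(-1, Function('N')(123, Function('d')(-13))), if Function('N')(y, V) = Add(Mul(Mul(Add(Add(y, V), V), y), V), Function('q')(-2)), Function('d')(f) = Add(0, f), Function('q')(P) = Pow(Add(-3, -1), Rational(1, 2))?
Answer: Add(155103, Mul(-2, I)) ≈ Add(1.5510e+5, Mul(-2.0000, I))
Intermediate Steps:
Function('q')(P) = Mul(2, I) (Function('q')(P) = Pow(-4, Rational(1, 2)) = Mul(2, I))
Function('d')(f) = f
Function('N')(y, V) = Add(Mul(2, I), Mul(V, y, Add(y, Mul(2, V)))) (Function('N')(y, V) = Add(Mul(Mul(Add(Add(y, V), V), y), V), Mul(2, I)) = Add(Mul(Mul(Add(Add(V, y), V), y), V), Mul(2, I)) = Add(Mul(Mul(Add(y, Mul(2, V)), y), V), Mul(2, I)) = Add(Mul(Mul(y, Add(y, Mul(2, V))), V), Mul(2, I)) = Add(Mul(V, y, Add(y, Mul(2, V))), Mul(2, I)) = Add(Mul(2, I), Mul(V, y, Add(y, Mul(2, V)))))
Mul(-1, Function('N')(123, Function('d')(-13))) = Mul(-1, Add(Mul(2, I), Mul(-13, Pow(123, 2)), Mul(2, 123, Pow(-13, 2)))) = Mul(-1, Add(Mul(2, I), Mul(-13, 15129), Mul(2, 123, 169))) = Mul(-1, Add(Mul(2, I), -196677, 41574)) = Mul(-1, Add(-155103, Mul(2, I))) = Add(155103, Mul(-2, I))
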